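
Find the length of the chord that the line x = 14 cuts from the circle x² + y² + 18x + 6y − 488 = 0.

Centre (−9, −3), r² = 578. Perpendicular distance d from centre to line = |−23| / √1 = 23.
Chord = 2√(r² − d²) = 2·√(49) = 14.

14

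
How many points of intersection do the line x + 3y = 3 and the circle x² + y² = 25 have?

Substituting the line into the circle gives 10x² − 6x − 216 = 0.
Δ = 36 − (−8640) = 8676.
Two real roots: the line is a secant.

2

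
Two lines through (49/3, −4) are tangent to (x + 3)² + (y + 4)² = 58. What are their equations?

Write the tangent as mx − y + (−4 − m·(49/3)) = 0 and set its distance from the centre to √58:
(−58/3m − (0))² = 58(m² + 1)
49m² − 9 = 0, so m = −3/7 or m = 3/7.
Through (49/3, −4) these give 3x + 7y = 21 and 3x − 7y = 77.

3x + 7y = 21 and 3x − 7y = 77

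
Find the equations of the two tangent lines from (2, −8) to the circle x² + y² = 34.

5x − 3y = 34 and 3x + 5y = −34

Let a tangent through (2, −8) have slope m. Its distance from (0, 0) must equal √34:
(−2m − (8))² = 34(m² + 1)
15m² − 16m − 15 = 0, so m = 5/3 or m = −3/5.
With m = 5/3: 5x − 3y = 34. With m = −3/5: 3x + 5y = −34.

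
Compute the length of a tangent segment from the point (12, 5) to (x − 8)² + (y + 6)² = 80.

With centre O = (8, −6), |OP|² = 137 and r² = 80.
Power of the point: PT² = |PO|² − r² = 57, so PT = √57.

√57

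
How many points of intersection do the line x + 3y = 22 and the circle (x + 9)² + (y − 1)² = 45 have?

Centre (−9, 1), r² = 45. Distance² from centre to line = (−28)²/10 = 392/5.
Since d² > r², the line lies outside the circle.

0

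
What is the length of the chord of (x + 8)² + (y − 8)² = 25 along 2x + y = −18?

2√5

The distance from (−8, 8) to the line is 10/√5, and r² = 25.
Half the chord is √(r² − d²) = √(5), so the full chord is 2√5.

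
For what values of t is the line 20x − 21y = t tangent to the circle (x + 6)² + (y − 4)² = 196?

For a tangent, require d(centre, line) = r = 14.
|20·(−6) − 21·4 − t| / √841 = 14
|t − (−204)| = 14·29, so t = 202 or t = −610.

t = −610 or t = 202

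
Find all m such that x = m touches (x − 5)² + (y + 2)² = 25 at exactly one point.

m = 0 or m = 10

For a tangent, require d(centre, line) = r = 5.
|1·5 + 0·(−2) − m| / √1 = 5
|m − (5)| = 5, so m = 10 or m = 0.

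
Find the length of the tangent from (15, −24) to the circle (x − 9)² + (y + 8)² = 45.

√247

With centre O = (9, −8), |OP|² = 292 and r² = 45.
The tangent meets the radius at right angles, so tangent² = |PO|² − r² = 292 − 45 = 247.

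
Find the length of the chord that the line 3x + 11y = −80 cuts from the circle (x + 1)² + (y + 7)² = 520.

The distance from (−1, −7) to the line is 0/√130, and r² = 520.
Chord = 2√(r² − d²) = 2·√(520) = 4√130.

4√130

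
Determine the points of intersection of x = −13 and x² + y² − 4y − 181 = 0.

The line gives x = −13. Substituting into the circle:
y² − 4y − 12 = 0
y = 6 or y = −2, giving (−13, 6) and (−13, −2).

(−13, −2) and (−13, 6)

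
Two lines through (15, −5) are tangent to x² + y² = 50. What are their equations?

Write the tangent as mx − y + (−5 − m·(15)) = 0 and set its distance from the centre to 5√2:
(−15m − (5))² = 50(m² + 1)
7m² + 6m − 1 = 0, so m = 1/7 or m = −1.
Through (15, −5) these give x − 7y = 50 and x + y = 10.

x − 7y = 50 and x + y = 10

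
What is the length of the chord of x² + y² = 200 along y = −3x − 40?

4√10

From the line, y = −3x − 40. Substituting:
10x² + 240x + 1400 = 0  ⟹  x² + 24x + 140 = 0
x = −10 or x = −14, giving (−10, −10) and (−14, 2).
Chord length = distance between (−10, −10) and (−14, 2) = √160 = 4√10.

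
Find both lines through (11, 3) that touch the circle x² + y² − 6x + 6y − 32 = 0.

A line y − (3) = m(x − (11)) is tangent when its distance from (3, −3) is 5√2:
[m·(−8) − (−6)]² = 50(m² + 1)
7m² − 48m − 7 = 0, so m = 7 or m = −1/7.
With m = 7: 7x − y = 74. With m = −1/7: x + 7y = 32.

7x − y = 74 and x + 7y = 32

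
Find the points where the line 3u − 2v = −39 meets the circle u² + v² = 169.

(−13, 0) and (−5, 12)

Express v = (39 + 3u)/2 and substitute into the circle:
13u² + 234u + 845 = 0  ⟹  u² + 18u + 65 = 0
u = −5 or u = −13, giving (−5, 12) and (−13, 0).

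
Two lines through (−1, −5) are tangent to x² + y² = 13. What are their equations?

2x − 3y = 13 and 3x + 2y = −13

Let a tangent through (−1, −5) have slope m. Its distance from (0, 0) must equal √13:
(1m − (5))² = 13(m² + 1)
6m² + 5m − 6 = 0, so m = 2/3 or m = −3/2.
Through (−1, −5) these give 2x − 3y = 13 and 3x + 2y = −13.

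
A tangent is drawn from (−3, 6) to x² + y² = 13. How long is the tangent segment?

Centre (0, 0), r² = 13. |PO|² = (−3)² + (6)² = 45.
The tangent meets the radius at right angles, so tangent² = |PO|² − r² = 45 − 13 = 32.

4√2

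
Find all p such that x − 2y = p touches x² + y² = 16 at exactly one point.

For a tangent, require d(centre, line) = r = 4.
|1·0 − 2·0 − p| / √5 = 4
|p| = 4√5.

p = ±4√5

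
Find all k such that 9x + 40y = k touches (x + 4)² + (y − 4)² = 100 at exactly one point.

Tangency holds when the distance from the centre (−4, 4) to the line equals the radius 10:
|9·(−4) + 40·4 − k| / √1681 = 10
|k − (124)| = 10·41, so k = 534 or k = −286.

k = −286 or k = 534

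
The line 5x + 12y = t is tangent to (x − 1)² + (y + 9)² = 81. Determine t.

t = −220 or t = 14

For a tangent, require d(centre, line) = r = 9.
|5·1 + 12·(−9) − t| / √169 = 9
|t − (−103)| = 9·13, so t = 14 or t = −220.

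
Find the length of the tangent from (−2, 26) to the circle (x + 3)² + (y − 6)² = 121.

2√70

Centre (−3, 6), r² = 121. |PO|² = (1)² + (20)² = 401.
Power of the point: PT² = |PO|² − r² = 280, so PT = 2√70.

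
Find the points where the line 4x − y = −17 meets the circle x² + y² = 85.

Express y = 4x + 17 and substitute into the circle:
17x² + 136x + 204 = 0  ⟹  x² + 8x + 12 = 0
x = −2 or x = −6, giving (−2, 9) and (−6, −7).

(−6, −7) and (−2, 9)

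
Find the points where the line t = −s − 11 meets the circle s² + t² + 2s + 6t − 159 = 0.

(−13, 2) and (4, −15)

Express t = −s − 11 and substitute into the circle:
2s² + 18s − 104 = 0  ⟹  s² + 9s − 52 = 0
s = 4 or s = −13, giving (4, −15) and (−13, 2).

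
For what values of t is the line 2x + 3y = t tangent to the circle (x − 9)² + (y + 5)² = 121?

t = 3 ± 11√13

For a tangent, require d(centre, line) = r = 11.
|2·9 + 3·(−5) − t| / √13 = 11
|t − (3)| = 11√13.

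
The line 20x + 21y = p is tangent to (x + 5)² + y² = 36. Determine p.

p = −274 or p = 74

Tangency holds when the distance from the centre (−5, 0) to the line equals the radius 6:
|20·(−5) + 21·0 − p| / √841 = 6
|p − (−100)| = 6·29, so p = 74 or p = −274.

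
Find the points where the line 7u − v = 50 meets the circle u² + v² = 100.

(6, −8) and (8, 6)

Express v = 7u − 50 and substitute into the circle:
50u² − 700u + 2400 = 0  ⟹  u² − 14u + 48 = 0
u = 8 or u = 6, giving (8, 6) and (6, −8).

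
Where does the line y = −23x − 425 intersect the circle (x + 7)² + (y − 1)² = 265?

(−19, 12) and (−18, −11)

Express y = −23x − 425 and substitute into the circle:
530x² + 19610x + 181260 = 0  ⟹  x² + 37x + 342 = 0
x = −18 or x = −19, giving (−18, −11) and (−19, 12).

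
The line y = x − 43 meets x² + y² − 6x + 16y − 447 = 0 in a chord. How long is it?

Centre (3, −8), r² = 520. Perpendicular distance d from centre to line = |−32| / √2 = 32/√2.
Chord = 2√(r² − d²) = 2·√(8) = 4√2.

4√2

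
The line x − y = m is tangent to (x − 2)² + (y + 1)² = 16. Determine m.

Tangency holds when the distance from the centre (2, −1) to the line equals the radius 4:
|1·2 − 1·(−1) − m| / √2 = 4
|m − (3)| = 4√2.

m = 3 ± 4√2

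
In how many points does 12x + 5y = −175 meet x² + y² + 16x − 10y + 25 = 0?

1

d² = (12·(−8) + 5·5 − (−175))²/169 = 64; r² = 64.
Since d² = r², the line is tangent.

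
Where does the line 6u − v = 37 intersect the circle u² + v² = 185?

(4, −13) and (8, 11)

From the line, v = 6u − 37. Substituting:
37u² − 444u + 1184 = 0  ⟹  u² − 12u + 32 = 0
u = 8 or u = 4, giving (8, 11) and (4, −13).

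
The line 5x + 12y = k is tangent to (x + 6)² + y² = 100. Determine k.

Tangency holds when the distance from the centre (−6, 0) to the line equals the radius 10:
|5·(−6) + 12·0 − k| / √169 = 10
|k − (−30)| = 10·13, so k = 100 or k = −160.

k = −160 or k = 100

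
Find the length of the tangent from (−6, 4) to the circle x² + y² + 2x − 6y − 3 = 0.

√13

With centre O = (−1, 3), |OP|² = 26 and r² = 13.
The tangent meets the radius at right angles, so tangent² = |PO|² − r² = 26 − 13 = 13.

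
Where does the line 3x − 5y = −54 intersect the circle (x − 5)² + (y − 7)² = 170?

Express y = (54 + 3x)/5 and substitute into the circle:
34x² − 136x − 3264 = 0  ⟹  x² − 4x − 96 = 0
x = 12 or x = −8, giving (12, 18) and (−8, 6).

(−8, 6) and (12, 18)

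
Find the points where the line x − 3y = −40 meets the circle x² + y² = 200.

Substitute y = (40 + x)/3:
10x² + 80x − 200 = 0  ⟹  x² + 8x − 20 = 0
x = 2 or x = −10, giving (2, 14) and (−10, 10).

(−10, 10) and (2, 14)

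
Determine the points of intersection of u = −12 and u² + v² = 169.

The line gives u = −12. Substituting into the circle:
v² − 25 = 0
v = 5 or v = −5, giving (−12, 5) and (−12, −5).

(−12, −5) and (−12, 5)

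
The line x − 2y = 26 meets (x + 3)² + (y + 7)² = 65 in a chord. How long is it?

4√5

The distance from (−3, −7) to the line is 15/√5, and r² = 65.
Chord = 2√(r² − d²) = 2·√(20) = 4√5.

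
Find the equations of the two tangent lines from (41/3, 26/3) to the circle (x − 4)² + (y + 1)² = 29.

Let a tangent through (41/3, 26/3) have slope m. Its distance from (4, −1) must equal √29:
[m·(−29/3) − (−29/3)]² = 29(m² + 1)
10m² − 29m + 10 = 0, so m = 2/5 or m = 5/2.
Through (41/3, 26/3) these give 2x − 5y = −16 and 5x − 2y = 51.

2x − 5y = −16 and 5x − 2y = 51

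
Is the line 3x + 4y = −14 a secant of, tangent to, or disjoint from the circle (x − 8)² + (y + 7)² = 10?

secant

d² = (3·8 + 4·(−7) − (−14))²/25 = 4; r² = 10.
Since d² < r², the line cuts the circle twice.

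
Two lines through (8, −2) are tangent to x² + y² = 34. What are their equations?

5x + 3y = 34 and 3x − 5y = 34

A line y − (−2) = m(x − (8)) is tangent when its distance from (0, 0) is √34:
(−8m − (2))² = 34(m² + 1)
15m² + 16m − 15 = 0, so m = −5/3 or m = 3/5.
Through (8, −2) these give 5x + 3y = 34 and 3x − 5y = 34.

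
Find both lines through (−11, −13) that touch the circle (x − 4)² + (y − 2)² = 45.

A line y − (−13) = m(x − (−11)) is tangent when its distance from (4, 2) is 3√5:
(15m − (15))² = 45(m² + 1)
2m² − 5m + 2 = 0, so m = 2 or m = 1/2.
Through (−11, −13) these give 2x − y = −9 and x − 2y = 15.

2x − y = −9 and x − 2y = 15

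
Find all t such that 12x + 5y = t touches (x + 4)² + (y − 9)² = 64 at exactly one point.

For a tangent, require d(centre, line) = r = 8.
|12·(−4) + 5·9 − t| / √169 = 8
|t − (−3)| = 8·13, so t = 101 or t = −107.

t = −107 or t = 101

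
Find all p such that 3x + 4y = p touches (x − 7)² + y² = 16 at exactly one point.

p = 1 or p = 41

Tangency holds when the distance from the centre (7, 0) to the line equals the radius 4:
|3·7 + 4·0 − p| / √25 = 4
|p − (21)| = 4·5, so p = 41 or p = 1.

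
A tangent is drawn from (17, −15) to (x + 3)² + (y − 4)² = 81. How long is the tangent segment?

Centre (−3, 4), r² = 81. |PO|² = (20)² + (−19)² = 761.
Power of the point: PT² = |PO|² − r² = 680, so PT = 2√170.

2√170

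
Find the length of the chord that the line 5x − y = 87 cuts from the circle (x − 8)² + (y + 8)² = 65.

√26

From the line, y = 5x − 87. Substituting:
26x² − 806x + 6240 = 0  ⟹  x² − 31x + 240 = 0
x = 16 or x = 15, giving (16, −7) and (15, −12).
Chord length = distance between (16, −7) and (15, −12) = √26 = √26.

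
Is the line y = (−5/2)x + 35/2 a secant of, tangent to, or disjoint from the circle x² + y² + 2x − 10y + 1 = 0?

disjoint

Centre (−1, 5), r² = 25. Distance² from centre to line = (−30)²/29 = 900/29.
Since d² > r², the line lies outside the circle.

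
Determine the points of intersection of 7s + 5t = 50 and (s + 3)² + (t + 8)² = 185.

(5, 3) and (10, −4)

Substitute t = (50 − 7s)/5:
74s² − 1110s + 3700 = 0  ⟹  s² − 15s + 50 = 0
s = 10 or s = 5, giving (10, −4) and (5, 3).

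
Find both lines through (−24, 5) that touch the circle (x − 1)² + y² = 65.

4x + 7y = −61 and x − 8y = −64

Let a tangent through (−24, 5) have slope m. Its distance from (1, 0) must equal √65:
(25m − (−5))² = 65(m² + 1)
56m² + 25m − 4 = 0, so m = −4/7 or m = 1/8.
Through (−24, 5) these give 4x + 7y = −61 and x − 8y = −64.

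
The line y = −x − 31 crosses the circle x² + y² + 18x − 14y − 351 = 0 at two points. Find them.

(−29, −2) and (−18, −13)

Express y = −x − 31 and substitute into the circle:
2x² + 94x + 1044 = 0  ⟹  x² + 47x + 522 = 0
x = −18 or x = −29, giving (−18, −13) and (−29, −2).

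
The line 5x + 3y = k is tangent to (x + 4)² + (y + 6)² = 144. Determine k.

k = −38 ± 12√34

The line touches the circle iff its distance from (−4, −6) is 12:
|5·(−4) + 3·(−6) − k| / √34 = 12
|k − (−38)| = 12√34.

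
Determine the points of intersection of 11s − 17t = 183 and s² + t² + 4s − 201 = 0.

From the line, t = (−183 + 11s)/17. Substituting:
410s² − 2870s − 24600 = 0  ⟹  s² − 7s − 60 = 0
s = 12 or s = −5, giving (12, −3) and (−5, −14).

(−5, −14) and (12, −3)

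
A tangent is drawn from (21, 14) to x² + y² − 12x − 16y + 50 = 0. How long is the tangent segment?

√211

Centre (6, 8), r² = 50. |PO|² = (15)² + (6)² = 261.
By the tangent–radius right angle, tangent length = √(|PO|² − r²) = √211.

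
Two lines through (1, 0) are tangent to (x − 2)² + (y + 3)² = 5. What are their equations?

x + 2y = 1 and 2x − y = 2

Write the tangent as mx − y + (0 − m·(1)) = 0 and set its distance from the centre to √5:
[m·(1) − (−3)]² = 5(m² + 1)
2m² − 3m − 2 = 0, so m = −1/2 or m = 2.
With m = −1/2: x + 2y = 1. With m = 2: 2x − y = 2.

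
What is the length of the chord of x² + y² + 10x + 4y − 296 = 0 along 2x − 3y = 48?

Substitute y = (−48 + 2x)/3:
13x² − 78x − 936 = 0  ⟹  x² − 6x − 72 = 0
x = 12 or x = −6, giving (12, −8) and (−6, −20).
|(12, −8) − (−6, −20)| = √((18)² + (12)²) = 6√13.

6√13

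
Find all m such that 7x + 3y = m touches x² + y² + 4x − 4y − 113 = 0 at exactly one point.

Tangency holds when the distance from the centre (−2, 2) to the line equals the radius 11:
|7·(−2) + 3·2 − m| / √58 = 11
|m − (−8)| = 11√58.

m = −8 ± 11√58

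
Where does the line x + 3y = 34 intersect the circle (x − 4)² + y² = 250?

From the line, y = (34 − x)/3. Substituting:
10x² − 140x − 950 = 0  ⟹  x² − 14x − 95 = 0
x = 19 or x = −5, giving (19, 5) and (−5, 13).

(−5, 13) and (19, 5)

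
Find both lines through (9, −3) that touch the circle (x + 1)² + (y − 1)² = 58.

Let a tangent through (9, −3) have slope m. Its distance from (−1, 1) must equal √58:
[m·(−10) − (4)]² = 58(m² + 1)
21m² + 40m − 21 = 0, so m = 3/7 or m = −7/3.
Through (9, −3) these give 3x − 7y = 48 and 7x + 3y = 54.

3x − 7y = 48 and 7x + 3y = 54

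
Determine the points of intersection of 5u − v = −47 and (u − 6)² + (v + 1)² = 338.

Substitute v = 5u + 47:
26u² + 468u + 2002 = 0  ⟹  u² + 18u + 77 = 0
u = −7 or u = −11, giving (−7, 12) and (−11, −8).

(−11, −8) and (−7, 12)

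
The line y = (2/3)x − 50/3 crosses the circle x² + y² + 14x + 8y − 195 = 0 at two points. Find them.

Express y = (−50 + 2x)/3 and substitute into the circle:
13x² − 26x − 455 = 0  ⟹  x² − 2x − 35 = 0
x = 7 or x = −5, giving (7, −12) and (−5, −20).

(−5, −20) and (7, −12)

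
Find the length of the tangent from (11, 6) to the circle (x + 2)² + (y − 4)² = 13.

The centre is (−2, 4) and r = √13. The square of the distance from P to the centre is 169 + 4 = 173.
The tangent meets the radius at right angles, so tangent² = |PO|² − r² = 173 − 13 = 160.

4√10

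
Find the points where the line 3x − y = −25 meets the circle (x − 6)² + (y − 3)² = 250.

Substitute y = 3x + 25:
10x² + 120x + 270 = 0  ⟹  x² + 12x + 27 = 0
x = −3 or x = −9, giving (−3, 16) and (−9, −2).

(−9, −2) and (−3, 16)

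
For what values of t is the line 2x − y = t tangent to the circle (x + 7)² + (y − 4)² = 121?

For a tangent, require d(centre, line) = r = 11.
|2·(−7) − 1·4 − t| / √5 = 11
|t − (−18)| = 11√5.

t = −18 ± 11√5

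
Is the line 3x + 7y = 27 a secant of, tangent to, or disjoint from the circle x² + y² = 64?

Centre (0, 0), r² = 64. Distance² from centre to line = (−27)²/58 = 729/58.
Since d² < r², the line cuts the circle twice.

secant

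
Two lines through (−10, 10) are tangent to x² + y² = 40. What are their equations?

Let a tangent through (−10, 10) have slope m. Its distance from (0, 0) must equal 2√10:
[m·(10) − (−10)]² = 40(m² + 1)
3m² + 10m + 3 = 0, so m = −3 or m = −1/3.
With m = −3: 3x + y = −20. With m = −1/3: x + 3y = 20.

3x + y = −20 and x + 3y = 20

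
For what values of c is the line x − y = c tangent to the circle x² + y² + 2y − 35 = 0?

For a tangent, require d(centre, line) = r = 6.
|1·0 − 1·(−1) − c| / √2 = 6
|c − (1)| = 6√2.

c = 1 ± 6√2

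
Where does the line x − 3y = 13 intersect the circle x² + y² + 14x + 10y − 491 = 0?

(−29, −14) and (16, 1)

Express y = (−13 + x)/3 and substitute into the circle:
10x² + 130x − 4640 = 0  ⟹  x² + 13x − 464 = 0
x = 16 or x = −29, giving (16, 1) and (−29, −14).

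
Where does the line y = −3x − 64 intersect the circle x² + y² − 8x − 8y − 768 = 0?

(−24, 8) and (−16, −16)

From the line, y = −3x − 64. Substituting:
10x² + 400x + 3840 = 0  ⟹  x² + 40x + 384 = 0
x = −16 or x = −24, giving (−16, −16) and (−24, 8).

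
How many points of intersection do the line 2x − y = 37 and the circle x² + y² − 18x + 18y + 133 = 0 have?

2

d² = (2·9 − 1·(−9) − (37))²/5 = 20; r² = 29.
Since d² < r², the line cuts the circle twice.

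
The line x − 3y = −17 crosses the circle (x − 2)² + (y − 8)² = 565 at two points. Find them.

(−20, −1) and (25, 14)

Substitute y = (17 + x)/3:
10x² − 50x − 5000 = 0  ⟹  x² − 5x − 500 = 0
x = 25 or x = −20, giving (25, 14) and (−20, −1).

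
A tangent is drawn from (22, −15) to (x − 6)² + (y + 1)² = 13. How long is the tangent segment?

√439

Centre (6, −1), r² = 13. |PO|² = (16)² + (−14)² = 452.
Power of the point: PT² = |PO|² − r² = 439, so PT = √439.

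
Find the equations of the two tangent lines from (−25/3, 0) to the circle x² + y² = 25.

3x − 4y = −25 and 3x + 4y = −25

A line y − (0) = m(x − (−25/3)) is tangent when its distance from (0, 0) is 5:
(25/3m − (0))² = 25(m² + 1)
16m² − 9 = 0, so m = 3/4 or m = −3/4.
With m = 3/4: 3x − 4y = −25. With m = −3/4: 3x + 4y = −25.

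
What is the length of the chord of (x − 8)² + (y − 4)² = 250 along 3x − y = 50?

From the line, y = 3x − 50. Substituting:
10x² − 340x + 2730 = 0  ⟹  x² − 34x + 273 = 0
x = 21 or x = 13, giving (21, 13) and (13, −11).
Chord length = distance between (21, 13) and (13, −11) = √640 = 8√10.

8√10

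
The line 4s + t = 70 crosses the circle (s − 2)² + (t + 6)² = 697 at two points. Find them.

(13, 18) and (23, −22)

Express t = −4s + 70 and substitute into the circle:
17s² − 612s + 5083 = 0  ⟹  s² − 36s + 299 = 0
s = 23 or s = 13, giving (23, −22) and (13, 18).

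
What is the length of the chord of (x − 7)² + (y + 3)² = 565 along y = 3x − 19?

Centre (7, −3), r² = 565. Perpendicular distance d from centre to line = |5| / √10 = 5/√10.
Chord = 2√(r² − d²) = 2·√(1125/2) = 15√10.

15√10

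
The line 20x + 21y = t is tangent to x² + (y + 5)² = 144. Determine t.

The line touches the circle iff its distance from (0, −5) is 12:
|20·0 + 21·(−5) − t| / √841 = 12
|t − (−105)| = 12·29, so t = 243 or t = −453.

t = −453 or t = 243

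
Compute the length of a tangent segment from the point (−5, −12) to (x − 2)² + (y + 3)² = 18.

4√7

The centre is (2, −3) and r = 3√2. The square of the distance from P to the centre is 49 + 81 = 130.
Power of the point: PT² = |PO|² − r² = 112, so PT = 4√7.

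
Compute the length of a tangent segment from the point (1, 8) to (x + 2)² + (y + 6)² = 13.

The centre is (−2, −6) and r = √13. The square of the distance from P to the centre is 9 + 196 = 205.
The tangent meets the radius at right angles, so tangent² = |PO|² − r² = 205 − 13 = 192.

8√3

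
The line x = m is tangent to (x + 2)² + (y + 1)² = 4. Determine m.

Tangency holds when the distance from the centre (−2, −1) to the line equals the radius 2:
|1·(−2) + 0·(−1) − m| / √1 = 2
|m − (−2)| = 2, so m = 0 or m = −4.

m = −4 or m = 0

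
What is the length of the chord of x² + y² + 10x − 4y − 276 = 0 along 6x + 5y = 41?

Centre (−5, 2), r² = 305. Perpendicular distance d from centre to line = |−61| / √61 = 61/√61.
Chord = 2√(r² − d²) = 2·√(244) = 4√61.

4√61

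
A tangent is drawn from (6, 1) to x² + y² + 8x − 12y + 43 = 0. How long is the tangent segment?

2√29

Centre (−4, 6), r² = 9. |PO|² = (10)² + (−5)² = 125.
By the tangent–radius right angle, tangent length = √(|PO|² − r²) = √116 = 2√29.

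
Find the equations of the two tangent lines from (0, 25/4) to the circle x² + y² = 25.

A line y − (25/4) = m(x − (0)) is tangent when its distance from (0, 0) is 5:
(0m − (−25/4))² = 25(m² + 1)
16m² − 9 = 0, so m = 3/4 or m = −3/4.
Through (0, 25/4) these give 3x − 4y = −25 and 3x + 4y = 25.

3x − 4y = −25 and 3x + 4y = 25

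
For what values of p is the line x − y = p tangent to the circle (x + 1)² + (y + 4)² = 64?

For a tangent, require d(centre, line) = r = 8.
|1·(−1) − 1·(−4) − p| / √2 = 8
|p − (3)| = 8√2.

p = 3 ± 8√2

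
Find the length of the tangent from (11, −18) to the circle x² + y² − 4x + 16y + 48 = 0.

√161

Centre (2, −8), r² = 20. |PO|² = (9)² + (−10)² = 181.
Power of the point: PT² = |PO|² − r² = 161, so PT = √161.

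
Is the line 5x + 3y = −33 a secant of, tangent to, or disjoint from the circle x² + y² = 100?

secant

Substituting the line into the circle gives 34x² + 330x + 189 = 0.
Discriminant = (330)² − 4·34·(189) = 83196 > 0.
Two real roots: the line is a secant.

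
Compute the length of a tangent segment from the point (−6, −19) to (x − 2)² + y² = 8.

Centre (2, 0), r² = 8. |PO|² = (−8)² + (−19)² = 425.
The tangent meets the radius at right angles, so tangent² = |PO|² − r² = 425 − 8 = 417.

√417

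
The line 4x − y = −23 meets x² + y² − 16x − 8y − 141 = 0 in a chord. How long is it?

The distance from (8, 4) to the line is 51/√17, and r² = 221.
Chord = 2√(r² − d²) = 2·√(68) = 4√17.

4√17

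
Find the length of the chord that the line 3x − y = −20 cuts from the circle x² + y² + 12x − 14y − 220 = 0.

11√10

Express y = 3x + 20 and substitute into the circle:
10x² + 90x − 100 = 0  ⟹  x² + 9x − 10 = 0
x = 1 or x = −10, giving (1, 23) and (−10, −10).
|(1, 23) − (−10, −10)| = √((11)² + (33)²) = 11√10.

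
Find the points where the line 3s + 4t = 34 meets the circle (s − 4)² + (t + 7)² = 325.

(−2, 10) and (22, −8)

Substitute t = (34 − 3s)/4:
25s² − 500s − 1100 = 0  ⟹  s² − 20s − 44 = 0
s = 22 or s = −2, giving (22, −8) and (−2, 10).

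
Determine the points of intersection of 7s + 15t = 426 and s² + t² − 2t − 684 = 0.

From the line, t = (426 − 7s)/15. Substituting:
274s² − 5754s + 14796 = 0  ⟹  s² − 21s + 54 = 0
s = 18 or s = 3, giving (18, 20) and (3, 27).

(3, 27) and (18, 20)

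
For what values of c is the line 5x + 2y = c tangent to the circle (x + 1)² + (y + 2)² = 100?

c = −9 ± 10√29

The line touches the circle iff its distance from (−1, −2) is 10:
|5·(−1) + 2·(−2) − c| / √29 = 10
|c − (−9)| = 10√29.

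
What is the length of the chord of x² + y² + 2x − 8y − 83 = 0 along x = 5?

The line gives x = 5. Substituting into the circle:
y² − 8y − 48 = 0
y = 12 or y = −4, giving (5, 12) and (5, −4).
Chord length = distance between (5, 12) and (5, −4) = √256 = 16.

16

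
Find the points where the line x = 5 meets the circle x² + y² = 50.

(5, −5) and (5, 5)

The line gives x = 5. Substituting into the circle:
y² − 25 = 0
y = 5 or y = −5, giving (5, 5) and (5, −5).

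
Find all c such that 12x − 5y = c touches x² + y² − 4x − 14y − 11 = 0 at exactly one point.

The line touches the circle iff its distance from (2, 7) is 8:
|12·2 − 5·7 − c| / √169 = 8
|c − (−11)| = 8·13, so c = 93 or c = −115.

c = −115 or c = 93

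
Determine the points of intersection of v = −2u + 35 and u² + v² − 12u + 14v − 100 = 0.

Substitute v = −2u + 35:
5u² − 180u + 1615 = 0  ⟹  u² − 36u + 323 = 0
u = 19 or u = 17, giving (19, −3) and (17, 1).

(17, 1) and (19, −3)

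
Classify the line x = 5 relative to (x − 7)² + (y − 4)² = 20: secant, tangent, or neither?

secant

d² = (1·7 + 0·4 − (5))² = 4; r² = 20.
Since d² < r², the line cuts the circle twice.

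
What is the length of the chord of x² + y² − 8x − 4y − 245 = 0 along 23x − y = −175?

Centre (4, 2), r² = 265. Perpendicular distance d from centre to line = |265| / √530 = 265/√530.
Half the chord is √(r² − d²) = √(265/2), so the full chord is √530.

√530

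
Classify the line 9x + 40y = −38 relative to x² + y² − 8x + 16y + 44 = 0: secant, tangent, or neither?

Centre (4, −8), r² = 36. Distance² from centre to line = (−246)²/1681 = 36.
Since d² = r², the line is tangent.

tangent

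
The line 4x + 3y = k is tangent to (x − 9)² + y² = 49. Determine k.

k = 1 or k = 71

For a tangent, require d(centre, line) = r = 7.
|4·9 + 3·0 − k| / √25 = 7
|k − (36)| = 7·5, so k = 71 or k = 1.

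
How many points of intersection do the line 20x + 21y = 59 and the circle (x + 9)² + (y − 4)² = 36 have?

2

d² = (20·(−9) + 21·4 − (59))²/841 = 24025/841; r² = 36.
Since d² < r², the line cuts the circle twice.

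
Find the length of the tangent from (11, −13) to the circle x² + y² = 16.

The centre is (0, 0) and r = 4. The square of the distance from P to the centre is 121 + 169 = 290.
By the tangent–radius right angle, tangent length = √(|PO|² − r²) = √274.

√274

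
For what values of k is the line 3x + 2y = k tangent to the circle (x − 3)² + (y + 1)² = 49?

k = 7 ± 7√13

For a tangent, require d(centre, line) = r = 7.
|3·3 + 2·(−1) − k| / √13 = 7
|k − (7)| = 7√13.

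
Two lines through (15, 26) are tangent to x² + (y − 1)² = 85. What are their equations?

9x − 2y = 83 and 6x − 7y = −92

Write the tangent as mx − y + (26 − m·(15)) = 0 and set its distance from the centre to √85:
[m·(−15) − (−25)]² = 85(m² + 1)
14m² − 75m + 54 = 0, so m = 9/2 or m = 6/7.
Through (15, 26) these give 9x − 2y = 83 and 6x − 7y = −92.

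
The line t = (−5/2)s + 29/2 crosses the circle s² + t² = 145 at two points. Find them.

(1, 12) and (9, −8)

From the line, t = (29 − 5s)/2. Substituting:
29s² − 290s + 261 = 0  ⟹  s² − 10s + 9 = 0
s = 9 or s = 1, giving (9, −8) and (1, 12).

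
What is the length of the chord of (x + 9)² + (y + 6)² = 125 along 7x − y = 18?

From the line, y = 7x − 18. Substituting:
50x² − 150x + 100 = 0  ⟹  x² − 3x + 2 = 0
x = 2 or x = 1, giving (2, −4) and (1, −11).
|(2, −4) − (1, −11)| = √((1)² + (7)²) = 5√2.

5√2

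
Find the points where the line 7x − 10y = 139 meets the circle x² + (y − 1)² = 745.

Express y = (−139 + 7x)/10 and substitute into the circle:
149x² − 2086x − 52299 = 0  ⟹  x² − 14x − 351 = 0
x = 27 or x = −13, giving (27, 5) and (−13, −23).

(−13, −23) and (27, 5)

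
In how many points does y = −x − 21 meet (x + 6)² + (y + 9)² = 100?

Substituting the line into the circle gives 2x² + 36x + 80 = 0.
Δ = 1296 − 640 = 656.
Two real roots: the line is a secant.

2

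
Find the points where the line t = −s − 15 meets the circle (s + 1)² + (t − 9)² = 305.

(−17, 2) and (−8, −7)

Substitute t = −s − 15:
2s² + 50s + 272 = 0  ⟹  s² + 25s + 136 = 0
s = −8 or s = −17, giving (−8, −7) and (−17, 2).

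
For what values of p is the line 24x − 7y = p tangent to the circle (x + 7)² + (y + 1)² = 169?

p = −486 or p = 164

For a tangent, require d(centre, line) = r = 13.
|24·(−7) − 7·(−1) − p| / √625 = 13
|p − (−161)| = 13·25, so p = 164 or p = −486.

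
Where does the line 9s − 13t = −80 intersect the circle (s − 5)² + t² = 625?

(−19, −7) and (20, 20)

Express t = (80 + 9s)/13 and substitute into the circle:
250s² − 250s − 95000 = 0  ⟹  s² − s − 380 = 0
s = 20 or s = −19, giving (20, 20) and (−19, −7).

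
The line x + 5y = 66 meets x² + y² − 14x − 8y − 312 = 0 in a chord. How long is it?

7√26

Express y = (66 − x)/5 and substitute into the circle:
26x² − 442x − 6084 = 0  ⟹  x² − 17x − 234 = 0
x = 26 or x = −9, giving (26, 8) and (−9, 15).
Chord length = distance between (26, 8) and (−9, 15) = √1274 = 7√26.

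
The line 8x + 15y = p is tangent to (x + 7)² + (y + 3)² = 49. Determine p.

p = −220 or p = 18

For a tangent, require d(centre, line) = r = 7.
|8·(−7) + 15·(−3) − p| / √289 = 7
|p − (−101)| = 7·17, so p = 18 or p = −220.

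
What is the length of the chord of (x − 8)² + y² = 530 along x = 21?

The line gives x = 21. Substituting into the circle:
y² − 361 = 0
y = 19 or y = −19, giving (21, 19) and (21, −19).
|(21, 19) − (21, −19)| = √((0)² + (38)²) = 38.

38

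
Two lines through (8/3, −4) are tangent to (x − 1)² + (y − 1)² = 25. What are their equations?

y = −4 and 3x − 4y = 24

Write the tangent as mx − y + (−4 − m·(8/3)) = 0 and set its distance from the centre to 5:
[m·(−5/3) − (5)]² = 25(m² + 1)
4m² − 3m = 0, so m = 0 or m = 3/4.
Through (8/3, −4) these give y = −4 and 3x − 4y = 24.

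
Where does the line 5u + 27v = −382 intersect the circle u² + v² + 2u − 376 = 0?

(−17, −11) and (10, −16)

Substitute v = (−382 − 5u)/27:
754u² + 5278u − 128180 = 0  ⟹  u² + 7u − 170 = 0
u = 10 or u = −17, giving (10, −16) and (−17, −11).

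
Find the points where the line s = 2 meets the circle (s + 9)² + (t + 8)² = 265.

(2, −20) and (2, 4)

The line gives s = 2. Substituting into the circle:
t² + 16t − 80 = 0
t = 4 or t = −20, giving (2, 4) and (2, −20).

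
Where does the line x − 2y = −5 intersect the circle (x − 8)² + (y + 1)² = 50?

Substitute y = (5 + x)/2:
5x² − 50x + 105 = 0  ⟹  x² − 10x + 21 = 0
x = 7 or x = 3, giving (7, 6) and (3, 4).

(3, 4) and (7, 6)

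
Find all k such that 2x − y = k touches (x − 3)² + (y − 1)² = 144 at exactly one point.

k = 5 ± 12√5

For a tangent, require d(centre, line) = r = 12.
|2·3 − 1·1 − k| / √5 = 12
|k − (5)| = 12√5.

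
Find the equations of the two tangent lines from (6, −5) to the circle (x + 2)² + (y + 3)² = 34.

3x − 5y = 43 and 5x + 3y = 15

Let a tangent through (6, −5) have slope m. Its distance from (−2, −3) must equal √34:
[m·(−8) − (2)]² = 34(m² + 1)
15m² + 16m − 15 = 0, so m = 3/5 or m = −5/3.
Through (6, −5) these give 3x − 5y = 43 and 5x + 3y = 15.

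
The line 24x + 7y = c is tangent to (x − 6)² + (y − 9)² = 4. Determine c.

The line touches the circle iff its distance from (6, 9) is 2:
|24·6 + 7·9 − c| / √625 = 2
|c − (207)| = 2·25, so c = 257 or c = 157.

c = 157 or c = 257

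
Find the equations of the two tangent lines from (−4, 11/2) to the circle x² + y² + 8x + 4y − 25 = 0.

x + 2y = 7 and x − 2y = −15

A line y − (11/2) = m(x − (−4)) is tangent when its distance from (−4, −2) is 3√5:
(0m − (−15/2))² = 45(m² + 1)
4m² − 1 = 0, so m = −1/2 or m = 1/2.
Through (−4, 11/2) these give x + 2y = 7 and x − 2y = −15.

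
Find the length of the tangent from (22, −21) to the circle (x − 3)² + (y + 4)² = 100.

5√22

Centre (3, −4), r² = 100. |PO|² = (19)² + (−17)² = 650.
The tangent meets the radius at right angles, so tangent² = |PO|² − r² = 650 − 100 = 550.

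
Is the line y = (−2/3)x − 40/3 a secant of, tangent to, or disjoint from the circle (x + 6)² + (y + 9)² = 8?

Substituting the line into the circle gives 13x² + 160x + 421 = 0.
Discriminant = (160)² − 4·13·(421) = 3708 > 0.
Two real roots: the line is a secant.

secant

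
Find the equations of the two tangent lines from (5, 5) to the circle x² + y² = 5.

Let a tangent through (5, 5) have slope m. Its distance from (0, 0) must equal √5:
[m·(−5) − (−5)]² = 5(m² + 1)
2m² − 5m + 2 = 0, so m = 2 or m = 1/2.
With m = 2: 2x − y = 5. With m = 1/2: x − 2y = −5.

2x − y = 5 and x − 2y = −5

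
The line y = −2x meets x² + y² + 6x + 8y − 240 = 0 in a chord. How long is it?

Substitute y = −2x:
5x² − 10x − 240 = 0  ⟹  x² − 2x − 48 = 0
x = 8 or x = −6, giving (8, −16) and (−6, 12).
Chord length = distance between (8, −16) and (−6, 12) = √980 = 14√5.

14√5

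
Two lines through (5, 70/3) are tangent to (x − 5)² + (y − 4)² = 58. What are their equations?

Let a tangent through (5, 70/3) have slope m. Its distance from (5, 4) must equal √58:
(0m − (−58/3))² = 58(m² + 1)
9m² − 49 = 0, so m = −7/3 or m = 7/3.
With m = −7/3: 7x + 3y = 105. With m = 7/3: 7x − 3y = −35.

7x + 3y = 105 and 7x − 3y = −35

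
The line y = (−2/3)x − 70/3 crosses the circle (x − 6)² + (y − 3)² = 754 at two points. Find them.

Express y = (−70 − 2x)/3 and substitute into the circle:
13x² + 208x − 221 = 0  ⟹  x² + 16x − 17 = 0
x = 1 or x = −17, giving (1, −24) and (−17, −12).

(−17, −12) and (1, −24)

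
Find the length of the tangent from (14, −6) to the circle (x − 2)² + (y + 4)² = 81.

√67

With centre O = (2, −4), |OP|² = 148 and r² = 81.
Power of the point: PT² = |PO|² − r² = 67, so PT = √67.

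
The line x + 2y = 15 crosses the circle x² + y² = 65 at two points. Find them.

(−1, 8) and (7, 4)

Express y = (15 − x)/2 and substitute into the circle:
5x² − 30x − 35 = 0  ⟹  x² − 6x − 7 = 0
x = 7 or x = −1, giving (7, 4) and (−1, 8).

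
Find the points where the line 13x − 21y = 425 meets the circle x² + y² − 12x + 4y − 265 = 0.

(2, −19) and (23, −6)

Substitute y = (−425 + 13x)/21:
610x² − 15250x + 28060 = 0  ⟹  x² − 25x + 46 = 0
x = 23 or x = 2, giving (23, −6) and (2, −19).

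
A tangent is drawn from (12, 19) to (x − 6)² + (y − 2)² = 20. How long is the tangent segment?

√305

Centre (6, 2), r² = 20. |PO|² = (6)² + (17)² = 325.
The tangent meets the radius at right angles, so tangent² = |PO|² − r² = 325 − 20 = 305.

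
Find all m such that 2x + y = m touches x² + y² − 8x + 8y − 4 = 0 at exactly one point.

m = 4 ± 6√5

Tangency holds when the distance from the centre (4, −4) to the line equals the radius 6:
|2·4 + 1·(−4) − m| / √5 = 6
|m − (4)| = 6√5.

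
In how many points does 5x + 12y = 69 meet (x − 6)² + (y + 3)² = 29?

0

d² = (5·6 + 12·(−3) − (69))²/169 = 5625/169; r² = 29.
Since d² > r², the line lies outside the circle.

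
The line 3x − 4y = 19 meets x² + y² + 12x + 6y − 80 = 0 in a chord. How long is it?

20

Express y = (−19 + 3x)/4 and substitute into the circle:
25x² + 150x − 1375 = 0  ⟹  x² + 6x − 55 = 0
x = 5 or x = −11, giving (5, −1) and (−11, −13).
|(5, −1) − (−11, −13)| = √((16)² + (12)²) = 20.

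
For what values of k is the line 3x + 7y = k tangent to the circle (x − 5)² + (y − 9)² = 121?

Tangency holds when the distance from the centre (5, 9) to the line equals the radius 11:
|3·5 + 7·9 − k| / √58 = 11
|k − (78)| = 11√58.

k = 78 ± 11√58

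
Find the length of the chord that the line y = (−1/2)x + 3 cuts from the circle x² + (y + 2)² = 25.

2√5

Centre (0, −2), r² = 25. Perpendicular distance d from centre to line = |−10| / √5 = 10/√5.
Chord = 2√(r² − d²) = 2·√(5) = 2√5.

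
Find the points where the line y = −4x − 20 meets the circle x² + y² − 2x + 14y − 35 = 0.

From the line, y = −4x − 20. Substituting:
17x² + 102x + 85 = 0  ⟹  x² + 6x + 5 = 0
x = −1 or x = −5, giving (−1, −16) and (−5, 0).

(−5, 0) and (−1, −16)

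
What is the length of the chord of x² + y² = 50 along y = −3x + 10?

Substitute y = −3x + 10:
10x² − 60x + 50 = 0  ⟹  x² − 6x + 5 = 0
x = 5 or x = 1, giving (5, −5) and (1, 7).
|(5, −5) − (1, 7)| = √((4)² + (−12)²) = 4√10.

4√10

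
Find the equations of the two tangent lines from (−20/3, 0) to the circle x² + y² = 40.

3x + y = −20 and 3x − y = −20

A line y − (0) = m(x − (−20/3)) is tangent when its distance from (0, 0) is 2√10:
[m·(20/3) − (0)]² = 40(m² + 1)
m² − 9 = 0, so m = −3 or m = 3.
Through (−20/3, 0) these give 3x + y = −20 and 3x − y = −20.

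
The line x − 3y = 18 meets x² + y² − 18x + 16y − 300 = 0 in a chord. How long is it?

13√10

From the line, y = (−18 + x)/3. Substituting:
10x² − 150x − 3240 = 0  ⟹  x² − 15x − 324 = 0
x = 27 or x = −12, giving (27, 3) and (−12, −10).
|(27, 3) − (−12, −10)| = √((39)² + (13)²) = 13√10.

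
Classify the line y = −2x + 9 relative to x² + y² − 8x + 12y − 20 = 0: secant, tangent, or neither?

d² = (2·4 + 1·(−6) − (9))²/5 = 49/5; r² = 72.
Since d² < r², the line cuts the circle twice.

secant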